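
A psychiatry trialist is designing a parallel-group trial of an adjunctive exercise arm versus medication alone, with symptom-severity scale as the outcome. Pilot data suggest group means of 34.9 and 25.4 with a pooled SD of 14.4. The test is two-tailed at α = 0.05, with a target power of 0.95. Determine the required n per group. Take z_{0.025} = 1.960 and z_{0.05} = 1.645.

n = 60 per group

Cohen's d = |M₁ − M₂| / SD_pooled = |34.9 − 25.4| / 14.4 = 9.5 / 14.4 = 0.660.
For two independent groups with equal n: n = 2·((z_{α/2} + z_β) / d)².
z_{α/2} + z_β = 1.960 + 1.645 = 3.605.
n = 2 × (3.605 / 0.660)² = 2 × 5.462² = 2 × 29.83 = 59.7.
Round up to the next whole participant.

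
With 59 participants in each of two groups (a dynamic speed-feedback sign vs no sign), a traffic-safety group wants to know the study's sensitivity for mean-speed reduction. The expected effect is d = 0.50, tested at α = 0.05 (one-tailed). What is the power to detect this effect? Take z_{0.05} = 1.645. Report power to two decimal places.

power ≈ 0.86

For two equal groups, power = Φ(d·√(n/2) − z_{α}).
d·√(n/2) = 0.50 × √(59/2) = 0.50 × 5.431 = 2.716.
z_β = 2.716 − 1.645 = 1.071.
Power = Φ(1.071) = 0.858.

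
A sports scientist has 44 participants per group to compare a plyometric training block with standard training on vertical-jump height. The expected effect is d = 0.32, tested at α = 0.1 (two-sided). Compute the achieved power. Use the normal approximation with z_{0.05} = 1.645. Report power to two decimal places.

power ≈ 0.44

For two equal groups, power = Φ(d·√(n/2) − z_{α/2}).
d·√(n/2) = 0.32 × √(44/2) = 0.32 × 4.690 = 1.501.
z_β = 1.501 − 1.645 = -0.144.
Power = Φ(-0.144) = 0.443.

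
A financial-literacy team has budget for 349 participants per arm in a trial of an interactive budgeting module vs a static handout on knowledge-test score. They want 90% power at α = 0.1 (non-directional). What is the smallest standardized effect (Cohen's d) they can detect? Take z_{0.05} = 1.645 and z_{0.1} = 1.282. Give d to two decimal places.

For two independent groups of n = 349 each: d_min = (z_{α/2} + z_β)·√(2/n).
z-sum = 1.645 + 1.282 = 2.927.
d_min = 2.927 × √(2/349) = 2.927 × 0.0757 = 0.222.

d_min ≈ 0.22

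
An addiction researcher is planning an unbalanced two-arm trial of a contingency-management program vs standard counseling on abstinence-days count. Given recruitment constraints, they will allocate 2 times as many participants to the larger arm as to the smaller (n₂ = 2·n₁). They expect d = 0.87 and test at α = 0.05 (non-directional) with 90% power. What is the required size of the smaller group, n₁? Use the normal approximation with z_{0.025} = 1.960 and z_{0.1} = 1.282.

With allocation ratio k = n₂/n₁ = 2, Var(x̄₁−x̄₂) = σ²(1/n₁ + 1/(k·n₁)) = σ²·(k+1)/(k·n₁).
So n₁ = (1 + 1/k)·((z_{α/2} + z_β)/d)² = 1.500 × (3.242/0.87)².
n₁ = 1.500 × 13.89 = 20.8.
Round up: n₁ = 21, giving n₂ = 2 × 21 = 42.

n₁ = 21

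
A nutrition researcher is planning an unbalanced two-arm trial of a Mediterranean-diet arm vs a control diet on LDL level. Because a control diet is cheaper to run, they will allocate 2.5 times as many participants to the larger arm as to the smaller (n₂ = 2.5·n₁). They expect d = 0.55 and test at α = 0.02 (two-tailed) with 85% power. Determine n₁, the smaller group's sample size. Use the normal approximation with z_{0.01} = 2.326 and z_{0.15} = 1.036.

n₁ = 53

With allocation ratio k = n₂/n₁ = 2.5, Var(x̄₁−x̄₂) = σ²(1/n₁ + 1/(k·n₁)) = σ²·(k+1)/(k·n₁).
So n₁ = (1 + 1/k)·((z_{α/2} + z_β)/d)² = 1.400 × (3.362/0.55)².
n₁ = 1.400 × 37.37 = 52.3.
Round up: n₁ = 53, giving n₂ = ⌈2.5 × 53⌉ = ⌈132.5⌉ = 133.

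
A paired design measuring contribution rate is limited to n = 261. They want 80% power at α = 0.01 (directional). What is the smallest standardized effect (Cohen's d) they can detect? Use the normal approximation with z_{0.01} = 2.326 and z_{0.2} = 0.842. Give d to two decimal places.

d_min ≈ 0.20

For a single sample (or paired design) of n = 261: d_min = (z_{α} + z_β)/√n.
z-sum = 2.326 + 0.842 = 3.168.
d_min = 3.168 / √261 = 3.168 / 16.155 = 0.196.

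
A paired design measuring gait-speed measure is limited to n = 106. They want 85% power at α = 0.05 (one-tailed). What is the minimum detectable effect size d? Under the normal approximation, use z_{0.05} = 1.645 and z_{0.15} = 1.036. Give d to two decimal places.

d_min ≈ 0.26

For a single sample (or paired design) of n = 106: d_min = (z_{α} + z_β)/√n.
z-sum = 1.645 + 1.036 = 2.681.
d_min = 2.681 / √106 = 2.681 / 10.296 = 0.260.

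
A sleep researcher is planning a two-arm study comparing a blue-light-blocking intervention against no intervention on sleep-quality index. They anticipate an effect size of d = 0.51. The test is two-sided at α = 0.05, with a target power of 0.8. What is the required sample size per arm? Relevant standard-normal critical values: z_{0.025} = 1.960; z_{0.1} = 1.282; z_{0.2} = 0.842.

n = 61 per group

For two independent groups with equal n: n = 2·((z_{α/2} + z_β) / d)².
z_{α/2} + z_β = 1.960 + 0.842 = 2.802.
n = 2 × (2.802 / 0.51)² = 2 × 5.494² = 2 × 30.19 = 60.4.
Round up to the next whole participant.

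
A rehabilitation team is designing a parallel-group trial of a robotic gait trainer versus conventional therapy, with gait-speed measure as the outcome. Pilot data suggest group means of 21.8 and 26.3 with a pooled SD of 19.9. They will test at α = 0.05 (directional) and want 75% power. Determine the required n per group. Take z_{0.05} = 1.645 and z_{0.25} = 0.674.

Cohen's d = |M₁ − M₂| / SD_pooled = |21.8 − 26.3| / 19.9 = 4.5 / 19.9 = 0.226.
For two independent groups with equal n: n = 2·((z_{α} + z_β) / d)².
z_{α} + z_β = 1.645 + 0.674 = 2.319.
n = 2 × (2.319 / 0.226)² = 2 × 10.261² = 2 × 105.29 = 210.6.
Round up to the next whole participant.

n = 211 per group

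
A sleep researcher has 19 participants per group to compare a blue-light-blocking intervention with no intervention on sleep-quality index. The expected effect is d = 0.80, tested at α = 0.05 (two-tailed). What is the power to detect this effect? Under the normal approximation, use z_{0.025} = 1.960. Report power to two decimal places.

For two equal groups, power = Φ(d·√(n/2) − z_{α/2}).
d·√(n/2) = 0.80 × √(19/2) = 0.80 × 3.082 = 2.466.
z_β = 2.466 − 1.960 = 0.506.
Power = Φ(0.506) = 0.693.

power ≈ 0.69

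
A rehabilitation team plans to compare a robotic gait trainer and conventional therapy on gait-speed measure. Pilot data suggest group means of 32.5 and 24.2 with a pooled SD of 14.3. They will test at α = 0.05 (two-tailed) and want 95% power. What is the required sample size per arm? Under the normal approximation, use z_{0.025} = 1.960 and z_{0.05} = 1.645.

n = 78 per group

Cohen's d = |M₁ − M₂| / SD_pooled = |32.5 − 24.2| / 14.3 = 8.3 / 14.3 = 0.580.
For two independent groups with equal n: n = 2·((z_{α/2} + z_β) / d)².
z_{α/2} + z_β = 1.960 + 1.645 = 3.605.
n = 2 × (3.605 / 0.580)² = 2 × 6.216² = 2 × 38.63 = 77.3.
Round up to the next whole participant.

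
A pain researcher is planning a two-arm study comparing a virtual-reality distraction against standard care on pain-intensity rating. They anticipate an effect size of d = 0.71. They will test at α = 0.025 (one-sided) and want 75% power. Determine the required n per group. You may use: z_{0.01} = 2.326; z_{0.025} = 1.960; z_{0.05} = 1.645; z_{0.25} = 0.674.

n = 28 per group

For two independent groups with equal n: n = 2·((z_{α} + z_β) / d)².
z_{α} + z_β = 1.960 + 0.674 = 2.634.
n = 2 × (2.634 / 0.71)² = 2 × 3.710² = 2 × 13.76 = 27.5.
Round up to the next whole participant.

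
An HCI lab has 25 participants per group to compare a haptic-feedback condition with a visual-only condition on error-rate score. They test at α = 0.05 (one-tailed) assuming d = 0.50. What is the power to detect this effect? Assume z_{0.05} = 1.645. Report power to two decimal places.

power ≈ 0.55

For two equal groups, power = Φ(d·√(n/2) − z_{α}).
d·√(n/2) = 0.50 × √(25/2) = 0.50 × 3.536 = 1.768.
z_β = 1.768 − 1.645 = 0.123.
Power = Φ(0.123) = 0.549.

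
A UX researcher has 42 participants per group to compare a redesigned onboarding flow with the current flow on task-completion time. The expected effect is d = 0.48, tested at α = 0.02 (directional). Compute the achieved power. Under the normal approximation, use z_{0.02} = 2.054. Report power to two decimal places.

For two equal groups, power = Φ(d·√(n/2) − z_{α}).
d·√(n/2) = 0.48 × √(42/2) = 0.48 × 4.583 = 2.200.
z_β = 2.200 − 2.054 = 0.146.
Power = Φ(0.146) = 0.558.

power ≈ 0.56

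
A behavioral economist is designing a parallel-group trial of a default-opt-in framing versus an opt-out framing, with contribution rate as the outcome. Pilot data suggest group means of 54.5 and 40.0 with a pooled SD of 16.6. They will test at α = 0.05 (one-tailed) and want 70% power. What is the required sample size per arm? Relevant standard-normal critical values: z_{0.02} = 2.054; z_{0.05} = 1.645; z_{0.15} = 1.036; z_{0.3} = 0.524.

Cohen's d = |M₁ − M₂| / SD_pooled = |54.5 − 40.0| / 16.6 = 14.5 / 16.6 = 0.873.
For two independent groups with equal n: n = 2·((z_{α} + z_β) / d)².
z_{α} + z_β = 1.645 + 0.524 = 2.169.
n = 2 × (2.169 / 0.873)² = 2 × 2.485² = 2 × 6.17 = 12.3.
Round up to the next whole participant.

n = 13 per group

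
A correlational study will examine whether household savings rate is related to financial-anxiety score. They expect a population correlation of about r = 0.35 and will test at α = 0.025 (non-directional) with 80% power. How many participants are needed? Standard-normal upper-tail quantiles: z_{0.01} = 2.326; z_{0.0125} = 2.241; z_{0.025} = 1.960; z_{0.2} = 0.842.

n = 75

Fisher's z: C = ½·ln((1+r)/(1−r)) = ½·ln(2.0769) = 0.3654.
n = ((z_{α/2} + z_β)/C)² + 3.
(2.241 + 0.842) / 0.3654 = 3.083 / 0.3654 = 8.437.
n = 8.437² + 3 = 71.19 + 3 = 74.2.
Round up.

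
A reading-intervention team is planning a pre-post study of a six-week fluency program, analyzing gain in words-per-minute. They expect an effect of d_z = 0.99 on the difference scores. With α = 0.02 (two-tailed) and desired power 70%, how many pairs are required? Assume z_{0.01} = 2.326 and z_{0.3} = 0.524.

n = 9 pairs

For a paired (one-sample on differences) test: n = ((z_{α/2} + z_β) / d)².
z_{α/2} + z_β = 2.326 + 0.524 = 2.850.
n = (2.850 / 0.99)² = 2.879² = 8.29.
Round up.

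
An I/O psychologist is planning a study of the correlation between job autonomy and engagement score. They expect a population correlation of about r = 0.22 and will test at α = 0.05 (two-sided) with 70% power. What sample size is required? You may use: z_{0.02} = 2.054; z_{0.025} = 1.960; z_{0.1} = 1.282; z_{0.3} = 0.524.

n = 127

Fisher's z: C = ½·ln((1+r)/(1−r)) = ½·ln(1.5641) = 0.2237.
n = ((z_{α/2} + z_β)/C)² + 3.
(1.960 + 0.524) / 0.2237 = 2.484 / 0.2237 = 11.104.
n = 11.104² + 3 = 123.30 + 3 = 126.3.
Round up.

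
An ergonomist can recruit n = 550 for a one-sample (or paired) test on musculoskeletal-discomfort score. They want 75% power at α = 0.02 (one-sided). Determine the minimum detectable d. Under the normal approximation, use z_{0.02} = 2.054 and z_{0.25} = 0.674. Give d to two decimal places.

d_min ≈ 0.12

For a single sample (or paired design) of n = 550: d_min = (z_{α} + z_β)/√n.
z-sum = 2.054 + 0.674 = 2.728.
d_min = 2.728 / √550 = 2.728 / 23.452 = 0.116.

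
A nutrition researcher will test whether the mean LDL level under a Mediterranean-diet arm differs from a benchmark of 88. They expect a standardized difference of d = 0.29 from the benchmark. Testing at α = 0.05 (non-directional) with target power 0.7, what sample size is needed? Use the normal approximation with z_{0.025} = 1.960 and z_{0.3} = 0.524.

For a one-sample test: n = ((z_{α/2} + z_β) / d)².
z_{α/2} + z_β = 1.960 + 0.524 = 2.484.
n = (2.484 / 0.29)² = 8.566² = 73.37.
Round up.

n = 74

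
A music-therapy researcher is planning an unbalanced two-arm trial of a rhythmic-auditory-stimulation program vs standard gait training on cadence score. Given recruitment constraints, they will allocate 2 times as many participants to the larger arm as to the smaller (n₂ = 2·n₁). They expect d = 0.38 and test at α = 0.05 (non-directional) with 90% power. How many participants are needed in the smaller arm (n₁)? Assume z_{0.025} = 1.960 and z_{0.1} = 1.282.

n₁ = 110

With allocation ratio k = n₂/n₁ = 2, Var(x̄₁−x̄₂) = σ²(1/n₁ + 1/(k·n₁)) = σ²·(k+1)/(k·n₁).
So n₁ = (1 + 1/k)·((z_{α/2} + z_β)/d)² = 1.500 × (3.242/0.38)².
n₁ = 1.500 × 72.79 = 109.2.
Round up: n₁ = 110, giving n₂ = 2 × 110 = 220.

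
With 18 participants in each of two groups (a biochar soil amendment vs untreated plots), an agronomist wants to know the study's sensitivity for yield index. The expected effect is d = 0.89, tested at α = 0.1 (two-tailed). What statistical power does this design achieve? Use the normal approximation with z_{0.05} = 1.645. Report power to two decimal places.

power ≈ 0.85

For two equal groups, power = Φ(d·√(n/2) − z_{α/2}).
d·√(n/2) = 0.89 × √(18/2) = 0.89 × 3.000 = 2.670.
z_β = 2.670 − 1.645 = 1.025.
Power = Φ(1.025) = 0.847.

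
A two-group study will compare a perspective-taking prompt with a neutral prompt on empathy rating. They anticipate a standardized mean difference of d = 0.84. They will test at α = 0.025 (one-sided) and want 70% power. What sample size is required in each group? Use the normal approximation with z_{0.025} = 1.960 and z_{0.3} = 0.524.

For two independent groups with equal n: n = 2·((z_{α} + z_β) / d)².
z_{α} + z_β = 1.960 + 0.524 = 2.484.
n = 2 × (2.484 / 0.84)² = 2 × 2.957² = 2 × 8.74 = 17.5.
Round up to the next whole participant.

n = 18 per group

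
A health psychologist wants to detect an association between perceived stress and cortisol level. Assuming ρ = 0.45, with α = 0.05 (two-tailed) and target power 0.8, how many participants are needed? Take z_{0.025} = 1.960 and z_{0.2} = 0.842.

n = 37

Fisher's z: C = ½·ln((1+r)/(1−r)) = ½·ln(2.6364) = 0.4847.
n = ((z_{α/2} + z_β)/C)² + 3.
(1.960 + 0.842) / 0.4847 = 2.802 / 0.4847 = 5.781.
n = 5.781² + 3 = 33.42 + 3 = 36.4.
Round up.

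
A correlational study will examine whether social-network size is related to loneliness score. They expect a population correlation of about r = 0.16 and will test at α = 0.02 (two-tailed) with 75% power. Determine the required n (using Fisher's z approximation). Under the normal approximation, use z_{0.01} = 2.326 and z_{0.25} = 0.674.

n = 349

Fisher's z: C = ½·ln((1+r)/(1−r)) = ½·ln(1.3810) = 0.1614.
n = ((z_{α/2} + z_β)/C)² + 3.
(2.326 + 0.674) / 0.1614 = 3.000 / 0.1614 = 18.587.
n = 18.587² + 3 = 345.49 + 3 = 348.5.
Round up.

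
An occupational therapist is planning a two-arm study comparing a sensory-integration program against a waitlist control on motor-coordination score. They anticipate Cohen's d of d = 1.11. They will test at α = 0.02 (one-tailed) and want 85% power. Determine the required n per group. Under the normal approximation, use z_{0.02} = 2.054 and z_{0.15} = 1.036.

For two independent groups with equal n: n = 2·((z_{α} + z_β) / d)².
z_{α} + z_β = 2.054 + 1.036 = 3.090.
n = 2 × (3.090 / 1.11)² = 2 × 2.784² = 2 × 7.75 = 15.5.
Round up to the next whole participant.

n = 16 per group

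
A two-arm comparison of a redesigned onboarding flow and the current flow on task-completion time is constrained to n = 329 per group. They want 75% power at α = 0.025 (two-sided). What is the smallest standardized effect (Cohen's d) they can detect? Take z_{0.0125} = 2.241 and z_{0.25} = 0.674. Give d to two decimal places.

d_min ≈ 0.23

For two independent groups of n = 329 each: d_min = (z_{α/2} + z_β)·√(2/n).
z-sum = 2.241 + 0.674 = 2.915.
d_min = 2.915 × √(2/329) = 2.915 × 0.0780 = 0.227.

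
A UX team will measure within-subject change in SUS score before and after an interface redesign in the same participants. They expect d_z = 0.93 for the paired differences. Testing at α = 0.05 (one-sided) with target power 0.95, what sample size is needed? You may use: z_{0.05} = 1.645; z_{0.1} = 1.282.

For a paired (one-sample on differences) test: n = ((z_{α} + z_β) / d)².
z_{α} + z_β = 1.645 + 1.645 = 3.290.
n = (3.290 / 0.93)² = 3.538² = 12.51.
Round up.

n = 13 pairs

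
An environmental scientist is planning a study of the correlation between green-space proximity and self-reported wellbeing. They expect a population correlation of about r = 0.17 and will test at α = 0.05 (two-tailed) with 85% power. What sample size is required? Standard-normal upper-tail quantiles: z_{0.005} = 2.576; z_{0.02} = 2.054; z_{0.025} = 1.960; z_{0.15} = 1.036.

Fisher's z: C = ½·ln((1+r)/(1−r)) = ½·ln(1.4096) = 0.1717.
n = ((z_{α/2} + z_β)/C)² + 3.
(1.960 + 1.036) / 0.1717 = 2.996 / 0.1717 = 17.449.
n = 17.449² + 3 = 304.47 + 3 = 307.5.
Round up.

n = 308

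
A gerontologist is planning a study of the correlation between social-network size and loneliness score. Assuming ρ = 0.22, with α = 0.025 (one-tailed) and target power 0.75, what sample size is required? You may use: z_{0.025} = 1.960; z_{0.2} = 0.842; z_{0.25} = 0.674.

n = 142

Fisher's z: C = ½·ln((1+r)/(1−r)) = ½·ln(1.5641) = 0.2237.
n = ((z_{α} + z_β)/C)² + 3.
(1.960 + 0.674) / 0.2237 = 2.634 / 0.2237 = 11.775.
n = 11.775² + 3 = 138.64 + 3 = 141.6.
Round up.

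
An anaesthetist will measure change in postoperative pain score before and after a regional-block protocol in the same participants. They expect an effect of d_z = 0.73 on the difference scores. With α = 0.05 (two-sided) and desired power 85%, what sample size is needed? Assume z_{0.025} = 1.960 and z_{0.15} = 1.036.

n = 17 pairs

For a paired (one-sample on differences) test: n = ((z_{α/2} + z_β) / d)².
z_{α/2} + z_β = 1.960 + 1.036 = 2.996.
n = (2.996 / 0.73)² = 4.104² = 16.84.
Round up.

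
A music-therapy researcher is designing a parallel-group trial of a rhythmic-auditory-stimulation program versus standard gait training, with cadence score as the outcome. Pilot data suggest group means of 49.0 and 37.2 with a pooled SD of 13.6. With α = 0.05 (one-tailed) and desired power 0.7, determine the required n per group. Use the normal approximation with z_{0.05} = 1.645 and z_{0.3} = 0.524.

Cohen's d = |M₁ − M₂| / SD_pooled = |49.0 − 37.2| / 13.6 = 11.8 / 13.6 = 0.868.
For two independent groups with equal n: n = 2·((z_{α} + z_β) / d)².
z_{α} + z_β = 1.645 + 0.524 = 2.169.
n = 2 × (2.169 / 0.868)² = 2 × 2.499² = 2 × 6.24 = 12.5.
Round up to the next whole participant.

n = 13 per group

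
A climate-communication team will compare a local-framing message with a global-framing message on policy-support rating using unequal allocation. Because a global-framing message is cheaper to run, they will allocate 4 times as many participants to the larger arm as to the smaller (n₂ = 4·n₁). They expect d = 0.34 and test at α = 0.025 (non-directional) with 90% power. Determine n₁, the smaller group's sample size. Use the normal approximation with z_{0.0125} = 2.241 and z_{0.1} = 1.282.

n₁ = 135

With allocation ratio k = n₂/n₁ = 4, Var(x̄₁−x̄₂) = σ²(1/n₁ + 1/(k·n₁)) = σ²·(k+1)/(k·n₁).
So n₁ = (1 + 1/k)·((z_{α/2} + z_β)/d)² = 1.250 × (3.523/0.34)².
n₁ = 1.250 × 107.37 = 134.2.
Round up: n₁ = 135, giving n₂ = 4 × 135 = 540.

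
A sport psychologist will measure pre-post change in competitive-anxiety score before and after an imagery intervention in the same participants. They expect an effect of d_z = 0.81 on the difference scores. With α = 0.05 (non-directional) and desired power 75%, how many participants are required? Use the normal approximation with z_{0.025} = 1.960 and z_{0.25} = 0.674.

For a paired (one-sample on differences) test: n = ((z_{α/2} + z_β) / d)².
z_{α/2} + z_β = 1.960 + 0.674 = 2.634.
n = (2.634 / 0.81)² = 3.252² = 10.57.
Round up.

n = 11 pairs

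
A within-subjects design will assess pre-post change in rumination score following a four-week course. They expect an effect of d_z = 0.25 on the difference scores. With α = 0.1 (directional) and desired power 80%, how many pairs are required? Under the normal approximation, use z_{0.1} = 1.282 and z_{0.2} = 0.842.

For a paired (one-sample on differences) test: n = ((z_{α} + z_β) / d)².
z_{α} + z_β = 1.282 + 0.842 = 2.124.
n = (2.124 / 0.25)² = 8.496² = 72.18.
Round up.

n = 73 pairs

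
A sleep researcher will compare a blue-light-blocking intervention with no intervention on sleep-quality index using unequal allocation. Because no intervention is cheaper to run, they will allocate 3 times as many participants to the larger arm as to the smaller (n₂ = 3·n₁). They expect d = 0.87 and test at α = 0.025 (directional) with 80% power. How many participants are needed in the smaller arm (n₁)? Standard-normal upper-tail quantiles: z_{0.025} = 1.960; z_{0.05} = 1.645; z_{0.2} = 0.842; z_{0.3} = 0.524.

n₁ = 14

With allocation ratio k = n₂/n₁ = 3, Var(x̄₁−x̄₂) = σ²(1/n₁ + 1/(k·n₁)) = σ²·(k+1)/(k·n₁).
So n₁ = (1 + 1/k)·((z_{α} + z_β)/d)² = 1.333 × (2.802/0.87)².
n₁ = 1.333 × 10.37 = 13.8.
Round up: n₁ = 14, giving n₂ = 3 × 14 = 42.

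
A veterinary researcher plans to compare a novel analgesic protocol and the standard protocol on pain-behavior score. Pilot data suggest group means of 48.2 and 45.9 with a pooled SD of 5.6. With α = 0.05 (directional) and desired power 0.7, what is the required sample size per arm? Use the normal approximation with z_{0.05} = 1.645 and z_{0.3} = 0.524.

n = 56 per group

Cohen's d = |M₁ − M₂| / SD_pooled = |48.2 − 45.9| / 5.6 = 2.3 / 5.6 = 0.411.
For two independent groups with equal n: n = 2·((z_{α} + z_β) / d)².
z_{α} + z_β = 1.645 + 0.524 = 2.169.
n = 2 × (2.169 / 0.411)² = 2 × 5.277² = 2 × 27.85 = 55.7.
Round up to the next whole participant.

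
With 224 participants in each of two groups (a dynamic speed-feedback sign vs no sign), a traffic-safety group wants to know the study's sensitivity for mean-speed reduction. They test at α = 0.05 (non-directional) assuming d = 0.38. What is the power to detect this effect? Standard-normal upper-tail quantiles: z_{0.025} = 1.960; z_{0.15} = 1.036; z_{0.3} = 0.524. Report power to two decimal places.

For two equal groups, power = Φ(d·√(n/2) − z_{α/2}).
d·√(n/2) = 0.38 × √(224/2) = 0.38 × 10.583 = 4.022.
z_β = 4.022 − 1.960 = 2.062.
Power = Φ(2.062) = 0.980.

power ≈ 0.98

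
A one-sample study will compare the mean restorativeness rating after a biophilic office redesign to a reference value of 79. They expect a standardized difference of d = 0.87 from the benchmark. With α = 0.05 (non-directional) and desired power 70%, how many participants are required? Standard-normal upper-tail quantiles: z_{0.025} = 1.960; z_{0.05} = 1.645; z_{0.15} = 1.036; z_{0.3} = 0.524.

n = 9

For a one-sample test: n = ((z_{α/2} + z_β) / d)².
z_{α/2} + z_β = 1.960 + 0.524 = 2.484.
n = (2.484 / 0.87)² = 2.855² = 8.15.
Round up.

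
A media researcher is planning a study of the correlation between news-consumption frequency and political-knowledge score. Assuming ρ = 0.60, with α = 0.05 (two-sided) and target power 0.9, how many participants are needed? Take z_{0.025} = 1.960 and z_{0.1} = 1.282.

Fisher's z: C = ½·ln((1+r)/(1−r)) = ½·ln(4.0000) = 0.6931.
n = ((z_{α/2} + z_β)/C)² + 3.
(1.960 + 1.282) / 0.6931 = 3.242 / 0.6931 = 4.678.
n = 4.678² + 3 = 21.88 + 3 = 24.9.
Round up.

n = 25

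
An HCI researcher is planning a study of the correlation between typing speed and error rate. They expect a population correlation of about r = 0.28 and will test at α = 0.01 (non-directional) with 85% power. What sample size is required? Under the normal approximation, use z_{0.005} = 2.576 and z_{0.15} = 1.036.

n = 161

Fisher's z: C = ½·ln((1+r)/(1−r)) = ½·ln(1.7778) = 0.2877.
n = ((z_{α/2} + z_β)/C)² + 3.
(2.576 + 1.036) / 0.2877 = 3.612 / 0.2877 = 12.555.
n = 12.555² + 3 = 157.62 + 3 = 160.6.
Round up.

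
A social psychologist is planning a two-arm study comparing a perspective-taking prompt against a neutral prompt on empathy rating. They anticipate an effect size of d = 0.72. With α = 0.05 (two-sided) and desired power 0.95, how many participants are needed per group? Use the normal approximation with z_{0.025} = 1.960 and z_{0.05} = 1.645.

n = 51 per group

For two independent groups with equal n: n = 2·((z_{α/2} + z_β) / d)².
z_{α/2} + z_β = 1.960 + 1.645 = 3.605.
n = 2 × (3.605 / 0.72)² = 2 × 5.007² = 2 × 25.07 = 50.1.
Round up to the next whole participant.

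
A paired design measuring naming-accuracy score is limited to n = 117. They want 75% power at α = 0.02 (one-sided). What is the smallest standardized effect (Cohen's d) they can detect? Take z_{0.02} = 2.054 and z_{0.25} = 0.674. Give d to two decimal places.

For a single sample (or paired design) of n = 117: d_min = (z_{α} + z_β)/√n.
z-sum = 2.054 + 0.674 = 2.728.
d_min = 2.728 / √117 = 2.728 / 10.817 = 0.252.

d_min ≈ 0.25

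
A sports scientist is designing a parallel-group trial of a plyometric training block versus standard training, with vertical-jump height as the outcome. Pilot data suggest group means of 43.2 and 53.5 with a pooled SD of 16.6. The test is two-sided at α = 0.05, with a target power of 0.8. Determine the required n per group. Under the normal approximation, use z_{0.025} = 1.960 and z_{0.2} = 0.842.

n = 41 per group

Cohen's d = |M₁ − M₂| / SD_pooled = |43.2 − 53.5| / 16.6 = 10.3 / 16.6 = 0.620.
For two independent groups with equal n: n = 2·((z_{α/2} + z_β) / d)².
z_{α/2} + z_β = 1.960 + 0.842 = 2.802.
n = 2 × (2.802 / 0.620)² = 2 × 4.519² = 2 × 20.42 = 40.8.
Round up to the next whole participant.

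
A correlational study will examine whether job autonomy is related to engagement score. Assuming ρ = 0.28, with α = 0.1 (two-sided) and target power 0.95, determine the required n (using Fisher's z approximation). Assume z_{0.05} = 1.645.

Fisher's z: C = ½·ln((1+r)/(1−r)) = ½·ln(1.7778) = 0.2877.
n = ((z_{α/2} + z_β)/C)² + 3.
(1.645 + 1.645) / 0.2877 = 3.290 / 0.2877 = 11.436.
n = 11.436² + 3 = 130.77 + 3 = 133.8.
Round up.

n = 134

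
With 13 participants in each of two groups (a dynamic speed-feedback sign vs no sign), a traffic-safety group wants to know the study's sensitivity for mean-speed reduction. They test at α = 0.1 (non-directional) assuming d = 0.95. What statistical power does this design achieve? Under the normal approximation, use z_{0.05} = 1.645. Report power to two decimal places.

power ≈ 0.78

For two equal groups, power = Φ(d·√(n/2) − z_{α/2}).
d·√(n/2) = 0.95 × √(13/2) = 0.95 × 2.550 = 2.422.
z_β = 2.422 − 1.645 = 0.777.
Power = Φ(0.777) = 0.781.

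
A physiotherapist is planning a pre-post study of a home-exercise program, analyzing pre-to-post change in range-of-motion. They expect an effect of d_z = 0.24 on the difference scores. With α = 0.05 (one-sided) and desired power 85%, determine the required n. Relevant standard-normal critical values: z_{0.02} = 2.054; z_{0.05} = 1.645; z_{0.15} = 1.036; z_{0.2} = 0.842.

n = 125 pairs

For a paired (one-sample on differences) test: n = ((z_{α} + z_β) / d)².
z_{α} + z_β = 1.645 + 1.036 = 2.681.
n = (2.681 / 0.24)² = 11.171² = 124.79.
Round up.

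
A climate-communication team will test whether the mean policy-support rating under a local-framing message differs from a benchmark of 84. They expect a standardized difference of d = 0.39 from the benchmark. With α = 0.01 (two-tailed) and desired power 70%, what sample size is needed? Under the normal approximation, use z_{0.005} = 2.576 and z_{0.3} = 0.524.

n = 64

For a one-sample test: n = ((z_{α/2} + z_β) / d)².
z_{α/2} + z_β = 2.576 + 0.524 = 3.100.
n = (3.100 / 0.39)² = 7.949² = 63.18.
Round up.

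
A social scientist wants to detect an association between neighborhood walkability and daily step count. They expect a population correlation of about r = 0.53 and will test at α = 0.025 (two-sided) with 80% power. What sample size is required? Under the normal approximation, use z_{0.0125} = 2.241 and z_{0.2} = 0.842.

Fisher's z: C = ½·ln((1+r)/(1−r)) = ½·ln(3.2553) = 0.5901.
n = ((z_{α/2} + z_β)/C)² + 3.
(2.241 + 0.842) / 0.5901 = 3.083 / 0.5901 = 5.225.
n = 5.225² + 3 = 27.30 + 3 = 30.3.
Round up.

n = 31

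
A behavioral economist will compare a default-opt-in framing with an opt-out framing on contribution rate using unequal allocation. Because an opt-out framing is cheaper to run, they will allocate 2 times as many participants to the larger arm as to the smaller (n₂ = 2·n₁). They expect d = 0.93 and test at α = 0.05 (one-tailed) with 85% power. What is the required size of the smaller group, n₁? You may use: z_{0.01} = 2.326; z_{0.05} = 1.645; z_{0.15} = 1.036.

With allocation ratio k = n₂/n₁ = 2, Var(x̄₁−x̄₂) = σ²(1/n₁ + 1/(k·n₁)) = σ²·(k+1)/(k·n₁).
So n₁ = (1 + 1/k)·((z_{α} + z_β)/d)² = 1.500 × (2.681/0.93)².
n₁ = 1.500 × 8.31 = 12.5.
Round up: n₁ = 13, giving n₂ = 2 × 13 = 26.

n₁ = 13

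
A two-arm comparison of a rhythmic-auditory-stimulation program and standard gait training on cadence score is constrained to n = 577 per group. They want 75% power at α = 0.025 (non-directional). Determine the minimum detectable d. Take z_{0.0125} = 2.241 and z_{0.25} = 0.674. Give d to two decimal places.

For two independent groups of n = 577 each: d_min = (z_{α/2} + z_β)·√(2/n).
z-sum = 2.241 + 0.674 = 2.915.
d_min = 2.915 × √(2/577) = 2.915 × 0.0589 = 0.172.

d_min ≈ 0.17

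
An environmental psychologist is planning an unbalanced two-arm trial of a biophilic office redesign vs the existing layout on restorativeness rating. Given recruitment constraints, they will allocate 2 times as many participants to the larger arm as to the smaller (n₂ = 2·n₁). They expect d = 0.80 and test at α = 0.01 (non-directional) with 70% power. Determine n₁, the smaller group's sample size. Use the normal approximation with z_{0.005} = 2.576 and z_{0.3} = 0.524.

n₁ = 23

With allocation ratio k = n₂/n₁ = 2, Var(x̄₁−x̄₂) = σ²(1/n₁ + 1/(k·n₁)) = σ²·(k+1)/(k·n₁).
So n₁ = (1 + 1/k)·((z_{α/2} + z_β)/d)² = 1.500 × (3.100/0.80)².
n₁ = 1.500 × 15.02 = 22.5.
Round up: n₁ = 23, giving n₂ = 2 × 23 = 46.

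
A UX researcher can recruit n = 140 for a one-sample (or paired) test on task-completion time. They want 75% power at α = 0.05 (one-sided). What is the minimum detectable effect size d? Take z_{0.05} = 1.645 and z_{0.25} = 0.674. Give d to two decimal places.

d_min ≈ 0.20

For a single sample (or paired design) of n = 140: d_min = (z_{α} + z_β)/√n.
z-sum = 1.645 + 0.674 = 2.319.
d_min = 2.319 / √140 = 2.319 / 11.832 = 0.196.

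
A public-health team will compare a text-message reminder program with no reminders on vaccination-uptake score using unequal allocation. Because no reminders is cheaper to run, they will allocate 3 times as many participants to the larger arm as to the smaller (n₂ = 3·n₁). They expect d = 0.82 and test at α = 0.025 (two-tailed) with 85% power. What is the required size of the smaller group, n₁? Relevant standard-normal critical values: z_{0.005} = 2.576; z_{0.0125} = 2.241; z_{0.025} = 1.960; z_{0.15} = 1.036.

With allocation ratio k = n₂/n₁ = 3, Var(x̄₁−x̄₂) = σ²(1/n₁ + 1/(k·n₁)) = σ²·(k+1)/(k·n₁).
So n₁ = (1 + 1/k)·((z_{α/2} + z_β)/d)² = 1.333 × (3.277/0.82)².
n₁ = 1.333 × 15.97 = 21.3.
Round up: n₁ = 22, giving n₂ = 3 × 22 = 66.

n₁ = 22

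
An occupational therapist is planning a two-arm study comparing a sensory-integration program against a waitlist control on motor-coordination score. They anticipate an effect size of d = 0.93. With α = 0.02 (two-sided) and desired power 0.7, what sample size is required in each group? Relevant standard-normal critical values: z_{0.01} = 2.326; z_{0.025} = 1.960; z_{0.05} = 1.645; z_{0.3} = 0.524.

n = 19 per group

For two independent groups with equal n: n = 2·((z_{α/2} + z_β) / d)².
z_{α/2} + z_β = 2.326 + 0.524 = 2.850.
n = 2 × (2.850 / 0.93)² = 2 × 3.065² = 2 × 9.39 = 18.8.
Round up to the next whole participant.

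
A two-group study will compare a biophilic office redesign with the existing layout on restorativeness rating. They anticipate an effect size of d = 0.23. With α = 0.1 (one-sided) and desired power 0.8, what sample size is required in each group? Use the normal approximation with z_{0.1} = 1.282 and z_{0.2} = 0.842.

For two independent groups with equal n: n = 2·((z_{α} + z_β) / d)².
z_{α} + z_β = 1.282 + 0.842 = 2.124.
n = 2 × (2.124 / 0.23)² = 2 × 9.235² = 2 × 85.28 = 170.6.
Round up to the next whole participant.

n = 171 per group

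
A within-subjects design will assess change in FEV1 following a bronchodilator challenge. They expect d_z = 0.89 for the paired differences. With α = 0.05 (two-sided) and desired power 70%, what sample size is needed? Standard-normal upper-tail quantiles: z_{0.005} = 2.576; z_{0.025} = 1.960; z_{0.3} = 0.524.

n = 8 pairs

For a paired (one-sample on differences) test: n = ((z_{α/2} + z_β) / d)².
z_{α/2} + z_β = 1.960 + 0.524 = 2.484.
n = (2.484 / 0.89)² = 2.791² = 7.79.
Round up.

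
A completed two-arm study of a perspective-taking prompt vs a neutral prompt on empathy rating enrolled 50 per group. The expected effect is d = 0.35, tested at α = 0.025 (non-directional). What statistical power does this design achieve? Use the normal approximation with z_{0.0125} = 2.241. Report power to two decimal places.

For two equal groups, power = Φ(d·√(n/2) − z_{α/2}).
d·√(n/2) = 0.35 × √(50/2) = 0.35 × 5.000 = 1.750.
z_β = 1.750 − 2.241 = -0.491.
Power = Φ(-0.491) = 0.312.

power ≈ 0.31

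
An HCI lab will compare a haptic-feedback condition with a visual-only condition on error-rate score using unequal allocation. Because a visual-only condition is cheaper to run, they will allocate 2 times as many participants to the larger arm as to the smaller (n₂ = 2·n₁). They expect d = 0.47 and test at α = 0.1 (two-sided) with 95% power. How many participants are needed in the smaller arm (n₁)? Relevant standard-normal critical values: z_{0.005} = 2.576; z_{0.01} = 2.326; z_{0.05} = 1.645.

With allocation ratio k = n₂/n₁ = 2, Var(x̄₁−x̄₂) = σ²(1/n₁ + 1/(k·n₁)) = σ²·(k+1)/(k·n₁).
So n₁ = (1 + 1/k)·((z_{α/2} + z_β)/d)² = 1.500 × (3.290/0.47)².
n₁ = 1.500 × 49.00 = 73.5.
Round up: n₁ = 74, giving n₂ = 2 × 74 = 148.

n₁ = 74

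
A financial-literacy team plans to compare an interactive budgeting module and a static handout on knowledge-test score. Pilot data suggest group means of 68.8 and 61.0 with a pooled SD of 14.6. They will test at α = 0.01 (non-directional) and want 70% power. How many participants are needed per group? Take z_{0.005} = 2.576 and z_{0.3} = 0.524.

n = 68 per group

Cohen's d = |M₁ − M₂| / SD_pooled = |68.8 − 61.0| / 14.6 = 7.8 / 14.6 = 0.534.
For two independent groups with equal n: n = 2·((z_{α/2} + z_β) / d)².
z_{α/2} + z_β = 2.576 + 0.524 = 3.100.
n = 2 × (3.100 / 0.534)² = 2 × 5.805² = 2 × 33.70 = 67.4.
Round up to the next whole participant.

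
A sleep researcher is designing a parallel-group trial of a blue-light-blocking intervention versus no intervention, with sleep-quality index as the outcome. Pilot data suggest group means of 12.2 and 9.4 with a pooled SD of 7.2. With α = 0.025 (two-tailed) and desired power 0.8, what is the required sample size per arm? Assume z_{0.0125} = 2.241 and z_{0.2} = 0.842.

Cohen's d = |M₁ − M₂| / SD_pooled = |12.2 − 9.4| / 7.2 = 2.8 / 7.2 = 0.389.
For two independent groups with equal n: n = 2·((z_{α/2} + z_β) / d)².
z_{α/2} + z_β = 2.241 + 0.842 = 3.083.
n = 2 × (3.083 / 0.389)² = 2 × 7.925² = 2 × 62.81 = 125.6.
Round up to the next whole participant.

n = 126 per group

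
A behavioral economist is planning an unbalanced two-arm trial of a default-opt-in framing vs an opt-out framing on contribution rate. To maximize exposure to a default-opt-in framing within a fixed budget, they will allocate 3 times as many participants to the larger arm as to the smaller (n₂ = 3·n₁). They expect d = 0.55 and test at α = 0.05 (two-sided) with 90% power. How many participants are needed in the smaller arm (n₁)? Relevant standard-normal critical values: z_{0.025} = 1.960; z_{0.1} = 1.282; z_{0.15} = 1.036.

With allocation ratio k = n₂/n₁ = 3, Var(x̄₁−x̄₂) = σ²(1/n₁ + 1/(k·n₁)) = σ²·(k+1)/(k·n₁).
So n₁ = (1 + 1/k)·((z_{α/2} + z_β)/d)² = 1.333 × (3.242/0.55)².
n₁ = 1.333 × 34.75 = 46.3.
Round up: n₁ = 47, giving n₂ = 3 × 47 = 141.

n₁ = 47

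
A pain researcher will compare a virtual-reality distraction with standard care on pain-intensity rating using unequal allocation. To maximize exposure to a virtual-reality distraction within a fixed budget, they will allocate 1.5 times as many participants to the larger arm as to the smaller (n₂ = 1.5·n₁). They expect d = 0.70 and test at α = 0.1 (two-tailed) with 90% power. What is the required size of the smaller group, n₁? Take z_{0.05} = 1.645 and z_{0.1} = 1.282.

With allocation ratio k = n₂/n₁ = 1.5, Var(x̄₁−x̄₂) = σ²(1/n₁ + 1/(k·n₁)) = σ²·(k+1)/(k·n₁).
So n₁ = (1 + 1/k)·((z_{α/2} + z_β)/d)² = 1.667 × (2.927/0.70)².
n₁ = 1.667 × 17.48 = 29.1.
Round up: n₁ = 30, giving n₂ = 1.5 × 30 = 45.

n₁ = 30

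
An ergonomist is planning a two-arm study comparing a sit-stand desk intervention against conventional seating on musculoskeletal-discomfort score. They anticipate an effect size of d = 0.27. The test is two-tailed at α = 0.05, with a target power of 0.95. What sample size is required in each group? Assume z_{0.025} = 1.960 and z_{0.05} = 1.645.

For two independent groups with equal n: n = 2·((z_{α/2} + z_β) / d)².
z_{α/2} + z_β = 1.960 + 1.645 = 3.605.
n = 2 × (3.605 / 0.27)² = 2 × 13.352² = 2 × 178.27 = 356.5.
Round up to the next whole participant.

n = 357 per group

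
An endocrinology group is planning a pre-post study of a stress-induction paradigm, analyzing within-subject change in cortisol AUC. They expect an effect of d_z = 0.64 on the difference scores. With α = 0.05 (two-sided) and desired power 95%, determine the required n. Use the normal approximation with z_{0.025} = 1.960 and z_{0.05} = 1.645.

n = 32 pairs

For a paired (one-sample on differences) test: n = ((z_{α/2} + z_β) / d)².
z_{α/2} + z_β = 1.960 + 1.645 = 3.605.
n = (3.605 / 0.64)² = 5.633² = 31.73.
Round up.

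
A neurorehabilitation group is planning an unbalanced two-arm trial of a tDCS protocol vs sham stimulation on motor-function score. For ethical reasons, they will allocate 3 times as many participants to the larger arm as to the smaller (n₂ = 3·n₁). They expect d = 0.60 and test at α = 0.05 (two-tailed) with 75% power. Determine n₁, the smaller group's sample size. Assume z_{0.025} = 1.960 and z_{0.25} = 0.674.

n₁ = 26

With allocation ratio k = n₂/n₁ = 3, Var(x̄₁−x̄₂) = σ²(1/n₁ + 1/(k·n₁)) = σ²·(k+1)/(k·n₁).
So n₁ = (1 + 1/k)·((z_{α/2} + z_β)/d)² = 1.333 × (2.634/0.60)².
n₁ = 1.333 × 19.27 = 25.7.
Round up: n₁ = 26, giving n₂ = 3 × 26 = 78.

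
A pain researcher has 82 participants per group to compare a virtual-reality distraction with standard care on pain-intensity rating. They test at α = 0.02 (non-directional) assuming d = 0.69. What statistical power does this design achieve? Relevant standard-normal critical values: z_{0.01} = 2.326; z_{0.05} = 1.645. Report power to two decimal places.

For two equal groups, power = Φ(d·√(n/2) − z_{α/2}).
d·√(n/2) = 0.69 × √(82/2) = 0.69 × 6.403 = 4.418.
z_β = 4.418 − 2.326 = 2.092.
Power = Φ(2.092) = 0.982.

power ≈ 0.98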